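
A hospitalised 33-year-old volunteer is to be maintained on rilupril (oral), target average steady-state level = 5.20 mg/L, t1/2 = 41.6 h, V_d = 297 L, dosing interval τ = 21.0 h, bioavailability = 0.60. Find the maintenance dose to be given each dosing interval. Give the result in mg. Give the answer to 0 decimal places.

k = ln2 / t½ = 0.693147 / 41.6 = 0.01666 h⁻¹
CL = k × Vd = 0.01666 × 297 = 4.948 L/h
At steady state, F × (Dose/τ) = Css × CL.
Dose = Css × CL × τ / F = 5.20 × 4.948 × 21.0 / 0.60 = 900.5 mg

901 mg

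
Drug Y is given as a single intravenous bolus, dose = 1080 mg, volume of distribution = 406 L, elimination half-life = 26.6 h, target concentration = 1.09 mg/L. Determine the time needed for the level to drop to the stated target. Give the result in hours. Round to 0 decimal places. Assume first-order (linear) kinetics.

C₀ = Dose / Vd = 1080 / 406 = 2.660 mg/L
k = ln2 / t½ = 0.693147 / 26.6 = 0.02606 h⁻¹
t = ln(C₀ / C) / k = ln(2.660 / 1.09) / 0.02606
  = ln(2.440) / 0.02606 = 0.8920 / 0.02606 = 34.23 h

34 h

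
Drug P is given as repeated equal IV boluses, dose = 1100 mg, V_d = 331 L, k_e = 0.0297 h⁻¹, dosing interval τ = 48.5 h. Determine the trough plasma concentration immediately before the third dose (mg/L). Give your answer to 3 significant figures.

0.973 mg/L

C₀ per dose = Dose / Vd = 1100 / 331 = 3.323 mg/L
Fraction remaining after one interval: r = e^(−kτ) = e^(−0.02970 × 48.5) = 0.2368
Before dose 3, 2 doses have been given (aged 1τ, 2τ).
C_trough = C₀ × (r + r²) = 3.323 × (0.2368 + 0.05607) = 0.9732 mg/L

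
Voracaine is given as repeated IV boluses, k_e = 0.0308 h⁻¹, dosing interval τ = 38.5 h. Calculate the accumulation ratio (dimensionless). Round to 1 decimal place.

1.4

e^(−kτ) = e^(−0.03080 × 38.5) = 0.3055
Accumulation ratio R = 1 / (1 − e^(−kτ)) = 1 / (1 − 0.3055) = 1.440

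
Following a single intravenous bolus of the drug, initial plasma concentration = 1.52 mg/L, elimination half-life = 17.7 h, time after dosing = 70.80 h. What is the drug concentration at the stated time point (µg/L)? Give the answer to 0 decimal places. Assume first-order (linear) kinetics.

95 µg/L

k = ln2 / t½ = 0.693147 / 17.7 = 0.03916 h⁻¹
t / t½ = 70.80 / 17.7 = 4 half-lives
C = C₀ × (1/2)^4 = 1.520 × 0.06250 = 0.09500 mg/L
Convert: 0.09500 mg/L × 1000 = 95.00 µg/L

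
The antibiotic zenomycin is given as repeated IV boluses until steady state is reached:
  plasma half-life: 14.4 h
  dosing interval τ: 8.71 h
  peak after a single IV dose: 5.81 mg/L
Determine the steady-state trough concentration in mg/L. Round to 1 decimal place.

k = ln2 / t½ = 0.693147 / 14.4 = 0.04814 h⁻¹
e^(−kτ) = e^(−0.04814 × 8.71) = 0.6575
Accumulation ratio R = 1 / (1 − e^(−kτ)) = 1 / (1 − 0.6575) = 2.920
Steady-state trough = C₀ × R × e^(−kτ) = 5.81 × 2.920 × 0.6575 = 11.15 mg/L

11.2 mg/L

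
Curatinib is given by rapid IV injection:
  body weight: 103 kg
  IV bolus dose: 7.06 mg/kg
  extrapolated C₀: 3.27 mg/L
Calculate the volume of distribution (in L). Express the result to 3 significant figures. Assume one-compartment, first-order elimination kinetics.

222 L

Dose = 7.06 × 103 = 727.2 mg
Vd = Dose / C₀ = 727.2 / 3.27 = 222.4 L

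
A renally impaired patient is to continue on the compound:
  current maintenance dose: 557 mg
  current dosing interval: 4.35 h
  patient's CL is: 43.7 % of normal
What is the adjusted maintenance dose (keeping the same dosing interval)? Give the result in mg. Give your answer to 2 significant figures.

240 mg

To keep the same average steady-state level, dosing rate must scale with clearance.
CL ratio = 43.7 / 100 = 0.4370
New dose (same interval) = 557 × 0.4370 = 243.4 mg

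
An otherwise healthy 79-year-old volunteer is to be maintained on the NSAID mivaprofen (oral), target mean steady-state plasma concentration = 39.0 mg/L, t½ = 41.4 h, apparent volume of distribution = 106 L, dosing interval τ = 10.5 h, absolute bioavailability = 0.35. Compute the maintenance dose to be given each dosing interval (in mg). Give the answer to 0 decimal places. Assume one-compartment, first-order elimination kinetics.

k = ln2 / t½ = 0.693147 / 41.4 = 0.01674 h⁻¹
CL = k × Vd = 0.01674 × 106 = 1.774 L/h
At steady state, F × (Dose/τ) = Css × CL.
Dose = Css × CL × τ / F = 39.0 × 1.774 × 10.5 / 0.35 = 2076 mg

2076 mg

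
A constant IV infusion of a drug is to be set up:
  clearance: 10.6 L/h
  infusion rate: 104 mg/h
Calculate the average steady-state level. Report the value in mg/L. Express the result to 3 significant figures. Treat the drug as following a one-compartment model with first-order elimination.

At steady state Css = R₀ / CL = 104 / 10.60 = 9.811 mg/L

9.81 mg/L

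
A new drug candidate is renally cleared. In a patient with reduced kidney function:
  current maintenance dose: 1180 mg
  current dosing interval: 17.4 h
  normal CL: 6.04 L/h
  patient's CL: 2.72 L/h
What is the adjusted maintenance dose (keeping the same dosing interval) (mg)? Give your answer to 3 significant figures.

To keep the same average steady-state level, dosing rate must scale with clearance.
CL ratio = 2.72 / 6.04 = 0.4503
New dose (same interval) = 1180 × 0.4503 = 531.4 mg

531 mg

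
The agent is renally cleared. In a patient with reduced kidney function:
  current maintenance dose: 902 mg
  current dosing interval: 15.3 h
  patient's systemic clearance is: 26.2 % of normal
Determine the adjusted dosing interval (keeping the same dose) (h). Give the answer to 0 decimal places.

58 h

To keep the same average steady-state level, dosing rate must scale with clearance.
CL ratio = 26.2 / 100 = 0.2620
New interval (same dose) = 15.3 / 0.2620 = 58.40 h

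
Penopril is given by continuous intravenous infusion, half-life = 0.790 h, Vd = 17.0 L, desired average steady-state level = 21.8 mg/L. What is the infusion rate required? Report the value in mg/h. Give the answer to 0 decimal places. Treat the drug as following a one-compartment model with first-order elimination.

325 mg/h

k = ln2 / t½ = 0.693147 / 0.790 = 0.8774 h⁻¹
CL = k × Vd = 0.8774 × 17.0 = 14.92 L/h
At steady state, infusion rate R₀ = Css × CL = 21.8 × 14.92 = 325.3 mg/h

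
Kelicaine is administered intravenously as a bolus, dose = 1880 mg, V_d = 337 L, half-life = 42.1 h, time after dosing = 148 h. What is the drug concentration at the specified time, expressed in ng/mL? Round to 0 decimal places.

488 ng/mL

C₀ = Dose / Vd = 1880 / 337 = 5.579 mg/L
k = ln2 / t½ = 0.693147 / 42.1 = 0.01646 h⁻¹
C = C₀ · e^(−k·t) = 5.579 × e^(−0.01646 × 148)
  = 5.579 × 0.08750 = 0.4882 mg/L
Convert: 0.4882 mg/L × 1000 = 488.2 ng/mL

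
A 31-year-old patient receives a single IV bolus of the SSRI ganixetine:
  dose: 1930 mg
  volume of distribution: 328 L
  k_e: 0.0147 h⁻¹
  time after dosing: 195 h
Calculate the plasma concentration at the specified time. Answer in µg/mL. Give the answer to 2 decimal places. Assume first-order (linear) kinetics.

C₀ = Dose / Vd = 1930 / 328 = 5.884 mg/L
C = C₀ · e^(−k·t) = 5.884 × e^(−0.01470 × 195)
  = 5.884 × 0.05690 = 0.3348 mg/L
(0.3348 mg/L = 0.3348 µg/mL)

0.33 µg/mL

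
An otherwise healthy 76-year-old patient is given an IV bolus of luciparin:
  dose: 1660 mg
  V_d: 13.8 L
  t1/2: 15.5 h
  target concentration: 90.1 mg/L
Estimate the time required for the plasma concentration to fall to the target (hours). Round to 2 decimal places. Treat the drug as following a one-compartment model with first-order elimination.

6.46 h

C₀ = Dose / Vd = 1660 / 13.8 = 120.3 mg/L
k = ln2 / t½ = 0.693147 / 15.5 = 0.04472 h⁻¹
t = ln(C₀ / C) / k = ln(120.3 / 90.1) / 0.04472
  = ln(1.335) / 0.04472 = 0.2889 / 0.04472 = 6.460 h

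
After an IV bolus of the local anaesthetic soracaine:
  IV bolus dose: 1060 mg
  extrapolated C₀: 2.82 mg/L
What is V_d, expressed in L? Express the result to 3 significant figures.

376 L

Vd = Dose / C₀ = 1060 / 2.82 = 375.9 L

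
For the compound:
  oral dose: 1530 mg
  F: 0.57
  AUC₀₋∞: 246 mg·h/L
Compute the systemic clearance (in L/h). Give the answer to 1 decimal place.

CL = F·Dose / AUC = 0.57 × 1530 / 246 = 3.545 L/h

3.5 L/h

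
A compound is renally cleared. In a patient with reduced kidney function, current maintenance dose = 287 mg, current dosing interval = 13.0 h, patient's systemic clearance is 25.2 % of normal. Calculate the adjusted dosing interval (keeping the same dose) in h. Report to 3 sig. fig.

51.6 h

To keep the same average steady-state level, dosing rate must scale with clearance.
CL ratio = 25.2 / 100 = 0.2520
New interval (same dose) = 13.0 / 0.2520 = 51.59 h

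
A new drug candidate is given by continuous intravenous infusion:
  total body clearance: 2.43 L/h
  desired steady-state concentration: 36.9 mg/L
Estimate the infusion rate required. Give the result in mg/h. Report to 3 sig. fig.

89.7 mg/h

At steady state, infusion rate R₀ = Css × CL = 36.9 × 2.430 = 89.67 mg/h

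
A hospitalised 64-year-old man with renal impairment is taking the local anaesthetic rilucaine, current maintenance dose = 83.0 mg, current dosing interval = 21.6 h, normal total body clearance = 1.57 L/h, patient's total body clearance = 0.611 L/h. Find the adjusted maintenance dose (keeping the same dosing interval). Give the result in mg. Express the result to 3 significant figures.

To keep the same average steady-state level, dosing rate must scale with clearance.
CL ratio = 0.611 / 1.57 = 0.3892
New dose (same interval) = 83.0 × 0.3892 = 32.30 mg

32.3 mg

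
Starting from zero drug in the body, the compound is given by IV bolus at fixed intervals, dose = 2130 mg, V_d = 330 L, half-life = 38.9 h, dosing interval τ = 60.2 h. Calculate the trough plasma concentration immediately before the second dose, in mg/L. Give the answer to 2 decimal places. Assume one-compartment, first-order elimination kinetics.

C₀ per dose = Dose / Vd = 2130 / 330 = 6.455 mg/L
k = ln2 / t½ = 0.693147 / 38.9 = 0.01782 h⁻¹
Fraction remaining after one interval: r = e^(−kτ) = e^(−0.01782 × 60.2) = 0.3421
Before dose 2, 1 dose has been given (aged 1τ).
C_trough = C₀ × r = 6.455 × 0.3421 = 2.208 mg/L

2.21 mg/L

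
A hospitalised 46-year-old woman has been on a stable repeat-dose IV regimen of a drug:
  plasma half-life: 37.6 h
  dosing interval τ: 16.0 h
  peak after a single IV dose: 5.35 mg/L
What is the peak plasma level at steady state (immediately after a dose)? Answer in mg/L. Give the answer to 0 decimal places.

k = ln2 / t½ = 0.693147 / 37.6 = 0.01843 h⁻¹
e^(−kτ) = e^(−0.01843 × 16.0) = 0.7446
Accumulation ratio R = 1 / (1 − e^(−kτ)) = 1 / (1 − 0.7446) = 3.915
Steady-state peak = C₀ × R = 5.35 × 3.915 = 20.95 mg/L

21 mg/L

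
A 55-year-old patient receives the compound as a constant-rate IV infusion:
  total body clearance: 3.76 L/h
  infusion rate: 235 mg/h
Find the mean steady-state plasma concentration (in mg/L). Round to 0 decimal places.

At steady state Css = R₀ / CL = 235 / 3.760 = 62.50 mg/L

63 mg/L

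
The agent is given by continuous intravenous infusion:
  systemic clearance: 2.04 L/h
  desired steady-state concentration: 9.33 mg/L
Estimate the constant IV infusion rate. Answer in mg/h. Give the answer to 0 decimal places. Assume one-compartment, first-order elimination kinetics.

19 mg/h

At steady state, infusion rate R₀ = Css × CL = 9.33 × 2.040 = 19.03 mg/h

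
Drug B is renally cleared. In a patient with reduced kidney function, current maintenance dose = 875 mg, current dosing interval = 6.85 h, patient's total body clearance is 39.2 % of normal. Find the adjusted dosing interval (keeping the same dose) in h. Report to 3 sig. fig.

To keep the same average steady-state level, dosing rate must scale with clearance.
CL ratio = 39.2 / 100 = 0.3920
New interval (same dose) = 6.85 / 0.3920 = 17.47 h

17.5 h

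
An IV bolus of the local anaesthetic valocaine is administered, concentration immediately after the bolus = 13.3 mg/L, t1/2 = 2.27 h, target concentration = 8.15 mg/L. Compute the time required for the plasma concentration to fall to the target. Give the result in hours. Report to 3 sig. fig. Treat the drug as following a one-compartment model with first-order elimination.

1.60 h

k = ln2 / t½ = 0.693147 / 2.27 = 0.3054 h⁻¹
t = ln(C₀ / C) / k = ln(13.30 / 8.15) / 0.3054
  = ln(1.632) / 0.3054 = 0.4898 / 0.3054 = 1.604 h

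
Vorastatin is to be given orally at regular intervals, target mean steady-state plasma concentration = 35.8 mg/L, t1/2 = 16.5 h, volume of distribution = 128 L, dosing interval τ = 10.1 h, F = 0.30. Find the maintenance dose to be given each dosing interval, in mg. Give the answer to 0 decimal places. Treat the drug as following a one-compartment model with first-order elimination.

k = ln2 / t½ = 0.693147 / 16.5 = 0.04201 h⁻¹
CL = k × Vd = 0.04201 × 128 = 5.377 L/h
At steady state, F × (Dose/τ) = Css × CL.
Dose = Css × CL × τ / F = 35.8 × 5.377 × 10.1 / 0.30 = 6481 mg

6481 mg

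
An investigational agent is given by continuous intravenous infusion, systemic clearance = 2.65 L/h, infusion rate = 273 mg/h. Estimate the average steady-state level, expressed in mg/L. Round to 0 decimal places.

At steady state Css = R₀ / CL = 273 / 2.650 = 103.0 mg/L

103 mg/L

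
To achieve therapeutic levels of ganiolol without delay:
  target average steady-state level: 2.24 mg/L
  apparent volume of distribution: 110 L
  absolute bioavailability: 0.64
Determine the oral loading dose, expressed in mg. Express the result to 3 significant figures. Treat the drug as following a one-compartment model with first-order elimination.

385 mg

LD = Css × Vd / F = 2.24 × 110 / 0.64 = 385.0 mg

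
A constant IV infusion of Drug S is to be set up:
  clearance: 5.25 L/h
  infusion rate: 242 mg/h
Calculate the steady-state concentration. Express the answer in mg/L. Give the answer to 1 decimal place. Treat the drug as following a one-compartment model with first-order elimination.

46.1 mg/L

At steady state Css = R₀ / CL = 242 / 5.250 = 46.10 mg/L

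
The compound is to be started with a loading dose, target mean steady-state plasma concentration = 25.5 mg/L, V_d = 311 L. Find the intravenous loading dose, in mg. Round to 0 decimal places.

LD = Css × Vd = 25.5 × 311 = 7931 mg

7931 mg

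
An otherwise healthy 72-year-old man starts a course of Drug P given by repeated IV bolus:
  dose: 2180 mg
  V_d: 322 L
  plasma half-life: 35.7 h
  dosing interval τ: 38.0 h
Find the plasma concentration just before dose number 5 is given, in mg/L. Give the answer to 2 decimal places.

C₀ per dose = Dose / Vd = 2180 / 322 = 6.770 mg/L
k = ln2 / t½ = 0.693147 / 35.7 = 0.01942 h⁻¹
Fraction remaining after one interval: r = e^(−kτ) = e^(−0.01942 × 38.0) = 0.4781
Before dose 5, 4 doses have been given (aged 1τ, 2τ, 3τ, 4τ).
C_trough = C₀ × (r + r² + … + r^4) = C₀ × r(1−r^4)/(1−r)
        = 6.770 × 0.4781 × (1 − 0.05225) / (1 − 0.4781) = 5.878 mg/L

5.88 mg/L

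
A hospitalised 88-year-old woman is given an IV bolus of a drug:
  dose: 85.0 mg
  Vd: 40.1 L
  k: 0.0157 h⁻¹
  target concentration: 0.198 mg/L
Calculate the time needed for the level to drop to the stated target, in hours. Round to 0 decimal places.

151 h

C₀ = Dose / Vd = 85.00 / 40.1 = 2.120 mg/L
t = ln(C₀ / C) / k = ln(2.120 / 0.198) / 0.01570
  = ln(10.71) / 0.01570 = 2.371 / 0.01570 = 151.0 h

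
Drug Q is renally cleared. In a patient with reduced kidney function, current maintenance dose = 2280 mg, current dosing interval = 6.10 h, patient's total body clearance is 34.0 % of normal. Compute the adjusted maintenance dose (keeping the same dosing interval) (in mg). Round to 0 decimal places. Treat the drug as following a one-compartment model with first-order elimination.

To keep the same average steady-state level, dosing rate must scale with clearance.
CL ratio = 34.0 / 100 = 0.3400
New dose (same interval) = 2280 × 0.3400 = 775.2 mg

775 mg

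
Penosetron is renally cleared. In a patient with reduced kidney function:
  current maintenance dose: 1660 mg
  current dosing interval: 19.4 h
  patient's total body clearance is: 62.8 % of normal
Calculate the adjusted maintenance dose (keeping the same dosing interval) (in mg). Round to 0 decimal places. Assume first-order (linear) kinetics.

1042 mg

To keep the same average steady-state level, dosing rate must scale with clearance.
CL ratio = 62.8 / 100 = 0.6280
New dose (same interval) = 1660 × 0.6280 = 1042 mg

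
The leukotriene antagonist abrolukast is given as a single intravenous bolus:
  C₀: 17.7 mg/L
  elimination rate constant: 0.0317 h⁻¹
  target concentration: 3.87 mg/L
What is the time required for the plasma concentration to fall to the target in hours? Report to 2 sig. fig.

48 h

t = ln(C₀ / C) / k = ln(17.70 / 3.87) / 0.03170
  = ln(4.574) / 0.03170 = 1.520 / 0.03170 = 47.95 h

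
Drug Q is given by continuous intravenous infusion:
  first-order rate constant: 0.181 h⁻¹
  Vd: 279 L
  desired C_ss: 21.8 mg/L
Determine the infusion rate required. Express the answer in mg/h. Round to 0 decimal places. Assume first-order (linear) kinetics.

CL = k × Vd = 0.1810 × 279 = 50.50 L/h
At steady state, infusion rate R₀ = Css × CL = 21.8 × 50.50 = 1101 mg/h

1101 mg/h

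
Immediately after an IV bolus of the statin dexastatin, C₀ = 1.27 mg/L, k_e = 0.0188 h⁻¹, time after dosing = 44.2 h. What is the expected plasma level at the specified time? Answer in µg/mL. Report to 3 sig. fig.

0.553 µg/mL

C = C₀ · e^(−k·t) = 1.270 × e^(−0.01880 × 44.2)
  = 1.270 × 0.4356 = 0.5532 mg/L
(0.5532 mg/L = 0.5532 µg/mL)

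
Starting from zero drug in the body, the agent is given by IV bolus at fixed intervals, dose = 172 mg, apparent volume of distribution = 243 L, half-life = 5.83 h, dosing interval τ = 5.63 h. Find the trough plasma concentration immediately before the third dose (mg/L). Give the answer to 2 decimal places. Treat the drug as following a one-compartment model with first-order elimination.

0.55 mg/L

C₀ per dose = Dose / Vd = 172 / 243 = 0.7078 mg/L
k = ln2 / t½ = 0.693147 / 5.83 = 0.1189 h⁻¹
Fraction remaining after one interval: r = e^(−kτ) = e^(−0.1189 × 5.63) = 0.5120
Before dose 3, 2 doses have been given (aged 1τ, 2τ).
C_trough = C₀ × (r + r²) = 0.7078 × (0.5120 + 0.2621) = 0.5479 mg/L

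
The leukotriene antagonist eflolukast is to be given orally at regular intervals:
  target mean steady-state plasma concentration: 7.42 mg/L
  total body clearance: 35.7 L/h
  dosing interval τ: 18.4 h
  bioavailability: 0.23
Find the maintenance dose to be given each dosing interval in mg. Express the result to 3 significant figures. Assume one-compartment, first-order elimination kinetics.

21200 mg

At steady state, F × (Dose/τ) = Css × CL.
Dose = Css × CL × τ / F = 7.42 × 35.70 × 18.4 / 0.23 = 21190 mg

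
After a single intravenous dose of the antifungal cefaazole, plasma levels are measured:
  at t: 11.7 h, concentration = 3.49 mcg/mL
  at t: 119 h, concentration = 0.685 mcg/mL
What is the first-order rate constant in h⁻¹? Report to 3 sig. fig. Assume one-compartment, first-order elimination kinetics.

k = ln(C₁/C₂) / (t₂ − t₁) = ln(3.49/0.685) / (119 − 11.7)
  = 1.628 / 107.3 = 0.01517 h⁻¹

0.0152 h⁻¹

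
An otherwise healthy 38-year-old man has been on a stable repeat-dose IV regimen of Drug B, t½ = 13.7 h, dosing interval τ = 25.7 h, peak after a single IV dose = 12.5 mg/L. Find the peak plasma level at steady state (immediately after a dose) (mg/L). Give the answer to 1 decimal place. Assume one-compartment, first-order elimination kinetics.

17.2 mg/L

k = ln2 / t½ = 0.693147 / 13.7 = 0.05059 h⁻¹
e^(−kτ) = e^(−0.05059 × 25.7) = 0.2725
Accumulation ratio R = 1 / (1 − e^(−kτ)) = 1 / (1 − 0.2725) = 1.375
Steady-state peak = C₀ × R = 12.5 × 1.375 = 17.19 mg/L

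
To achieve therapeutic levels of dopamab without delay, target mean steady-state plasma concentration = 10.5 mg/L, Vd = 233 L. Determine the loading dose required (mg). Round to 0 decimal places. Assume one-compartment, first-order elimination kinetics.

2447 mg

LD = Css × Vd = 10.5 × 233 = 2447 mg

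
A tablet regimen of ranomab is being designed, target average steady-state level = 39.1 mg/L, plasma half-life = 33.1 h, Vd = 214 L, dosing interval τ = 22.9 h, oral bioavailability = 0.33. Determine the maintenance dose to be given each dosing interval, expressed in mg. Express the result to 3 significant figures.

12200 mg

k = ln2 / t½ = 0.693147 / 33.1 = 0.02094 h⁻¹
CL = k × Vd = 0.02094 × 214 = 4.481 L/h
At steady state, F × (Dose/τ) = Css × CL.
Dose = Css × CL × τ / F = 39.1 × 4.481 × 22.9 / 0.33 = 12160 mg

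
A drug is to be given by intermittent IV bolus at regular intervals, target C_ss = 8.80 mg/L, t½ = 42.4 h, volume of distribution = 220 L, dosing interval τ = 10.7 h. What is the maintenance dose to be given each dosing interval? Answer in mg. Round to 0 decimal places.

339 mg

k = ln2 / t½ = 0.693147 / 42.4 = 0.01635 h⁻¹
CL = k × Vd = 0.01635 × 220 = 3.597 L/h
At steady state, Dose/τ = Css × CL.
Dose = Css × CL × τ = 8.80 × 3.597 × 10.7 = 338.7 mg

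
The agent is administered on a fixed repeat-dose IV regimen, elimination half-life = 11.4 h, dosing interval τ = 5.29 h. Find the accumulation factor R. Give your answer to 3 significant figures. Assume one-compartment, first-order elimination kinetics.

3.64

k = ln2 / t½ = 0.693147 / 11.4 = 0.06080 h⁻¹
e^(−kτ) = e^(−0.06080 × 5.29) = 0.7250
Accumulation ratio R = 1 / (1 − e^(−kτ)) = 1 / (1 − 0.7250) = 3.636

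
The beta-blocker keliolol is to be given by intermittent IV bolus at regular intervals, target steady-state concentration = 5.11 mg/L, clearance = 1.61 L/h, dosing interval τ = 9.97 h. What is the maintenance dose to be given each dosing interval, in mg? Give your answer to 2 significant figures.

At steady state, Dose/τ = Css × CL.
Dose = Css × CL × τ = 5.11 × 1.610 × 9.97 = 82.02 mg

82 mg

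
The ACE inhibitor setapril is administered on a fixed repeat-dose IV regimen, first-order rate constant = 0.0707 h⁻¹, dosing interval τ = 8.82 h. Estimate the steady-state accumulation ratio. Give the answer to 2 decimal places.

e^(−kτ) = e^(−0.07070 × 8.82) = 0.5360
Accumulation ratio R = 1 / (1 − e^(−kτ)) = 1 / (1 − 0.5360) = 2.155

2.16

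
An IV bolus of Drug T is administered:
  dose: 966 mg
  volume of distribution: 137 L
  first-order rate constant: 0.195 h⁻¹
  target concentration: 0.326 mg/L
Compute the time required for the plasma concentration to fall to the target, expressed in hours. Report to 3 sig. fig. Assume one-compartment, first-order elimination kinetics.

C₀ = Dose / Vd = 966.0 / 137 = 7.051 mg/L
t = ln(C₀ / C) / k = ln(7.051 / 0.326) / 0.1950
  = ln(21.63) / 0.1950 = 3.074 / 0.1950 = 15.76 h

15.8 h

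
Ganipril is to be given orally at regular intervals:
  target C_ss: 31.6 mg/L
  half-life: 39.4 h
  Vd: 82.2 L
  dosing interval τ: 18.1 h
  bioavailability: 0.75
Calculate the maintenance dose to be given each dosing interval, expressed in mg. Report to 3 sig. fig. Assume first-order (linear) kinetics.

1100 mg

k = ln2 / t½ = 0.693147 / 39.4 = 0.01759 h⁻¹
CL = k × Vd = 0.01759 × 82.2 = 1.446 L/h
At steady state, F × (Dose/τ) = Css × CL.
Dose = Css × CL × τ / F = 31.6 × 1.446 × 18.1 / 0.75 = 1103 mg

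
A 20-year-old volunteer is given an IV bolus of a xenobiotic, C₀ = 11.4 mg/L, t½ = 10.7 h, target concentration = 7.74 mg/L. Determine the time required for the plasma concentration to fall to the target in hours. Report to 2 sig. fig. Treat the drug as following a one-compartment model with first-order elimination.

6.0 h

k = ln2 / t½ = 0.693147 / 10.7 = 0.06478 h⁻¹
t = ln(C₀ / C) / k = ln(11.40 / 7.74) / 0.06478
  = ln(1.473) / 0.06478 = 0.3873 / 0.06478 = 5.979 h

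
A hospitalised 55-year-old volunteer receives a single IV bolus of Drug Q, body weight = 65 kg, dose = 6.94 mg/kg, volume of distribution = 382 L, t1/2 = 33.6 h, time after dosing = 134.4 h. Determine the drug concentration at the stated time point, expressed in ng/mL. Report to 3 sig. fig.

Total dose = 6.94 × 65 = 451.1 mg
C₀ = Dose / Vd = 451.1 / 382 = 1.181 mg/L
k = ln2 / t½ = 0.693147 / 33.6 = 0.02063 h⁻¹
t / t½ = 134.4 / 33.6 = 4 half-lives
C = C₀ × (1/2)^4 = 1.181 × 0.06250 = 0.07381 mg/L
Convert: 0.07381 mg/L × 1000 = 73.81 ng/mL

73.8 ng/mL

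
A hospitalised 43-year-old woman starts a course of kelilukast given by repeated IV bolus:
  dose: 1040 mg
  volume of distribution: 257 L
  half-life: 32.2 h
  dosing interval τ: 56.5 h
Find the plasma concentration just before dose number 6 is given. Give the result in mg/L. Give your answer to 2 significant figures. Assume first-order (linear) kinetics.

1.7 mg/L

C₀ per dose = Dose / Vd = 1040 / 257 = 4.047 mg/L
k = ln2 / t½ = 0.693147 / 32.2 = 0.02153 h⁻¹
Fraction remaining after one interval: r = e^(−kτ) = e^(−0.02153 × 56.5) = 0.2963
Before dose 6, 5 doses have been given (aged 1τ, 2τ, 3τ, 4τ, 5τ).
C_trough = C₀ × (r + r² + … + r^5) = C₀ × r(1−r^5)/(1−r)
        = 4.047 × 0.2963 × (1 − 0.002284) / (1 − 0.2963) = 1.700 mg/L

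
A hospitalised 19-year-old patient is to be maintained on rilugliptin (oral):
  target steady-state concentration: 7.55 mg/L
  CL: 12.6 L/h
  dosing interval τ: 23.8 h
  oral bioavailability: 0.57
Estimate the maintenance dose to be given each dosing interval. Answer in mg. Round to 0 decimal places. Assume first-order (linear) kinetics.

3972 mg

At steady state, F × (Dose/τ) = Css × CL.
Dose = Css × CL × τ / F = 7.55 × 12.60 × 23.8 / 0.57 = 3972 mg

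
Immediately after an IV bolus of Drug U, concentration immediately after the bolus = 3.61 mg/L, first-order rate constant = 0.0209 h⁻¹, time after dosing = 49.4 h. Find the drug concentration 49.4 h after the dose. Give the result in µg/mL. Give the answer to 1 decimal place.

1.3 µg/mL

C = C₀ · e^(−k·t) = 3.610 × e^(−0.02090 × 49.4)
  = 3.610 × 0.3561 = 1.286 mg/L
(1.286 mg/L = 1.286 µg/mL)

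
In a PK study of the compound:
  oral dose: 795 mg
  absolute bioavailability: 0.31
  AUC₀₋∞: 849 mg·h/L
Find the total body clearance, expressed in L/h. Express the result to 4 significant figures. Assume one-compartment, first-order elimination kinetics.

CL = F·Dose / AUC = 0.31 × 795 / 849 = 0.2903 L/h

0.2903 L/h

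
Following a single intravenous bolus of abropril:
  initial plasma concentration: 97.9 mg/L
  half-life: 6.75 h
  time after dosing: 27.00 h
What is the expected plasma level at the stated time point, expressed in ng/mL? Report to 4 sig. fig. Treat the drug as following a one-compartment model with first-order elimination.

6119 ng/mL

k = ln2 / t½ = 0.693147 / 6.75 = 0.1027 h⁻¹
t / t½ = 27.00 / 6.75 = 4 half-lives
C = C₀ × (1/2)^4 = 97.90 × 0.06250 = 6.119 mg/L
Convert: 6.119 mg/L × 1000 = 6119 ng/mL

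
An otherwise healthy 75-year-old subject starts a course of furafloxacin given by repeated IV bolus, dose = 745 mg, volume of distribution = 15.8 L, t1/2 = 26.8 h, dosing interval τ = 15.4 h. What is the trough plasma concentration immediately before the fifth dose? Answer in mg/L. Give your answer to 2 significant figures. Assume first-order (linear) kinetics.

C₀ per dose = Dose / Vd = 745 / 15.8 = 47.15 mg/L
k = ln2 / t½ = 0.693147 / 26.8 = 0.02586 h⁻¹
Fraction remaining after one interval: r = e^(−kτ) = e^(−0.02586 × 15.4) = 0.6715
Before dose 5, 4 doses have been given (aged 1τ, 2τ, 3τ, 4τ).
C_trough = C₀ × (r + r² + … + r^4) = C₀ × r(1−r^4)/(1−r)
        = 47.15 × 0.6715 × (1 − 0.2033) / (1 − 0.6715) = 76.79 mg/L

77 mg/L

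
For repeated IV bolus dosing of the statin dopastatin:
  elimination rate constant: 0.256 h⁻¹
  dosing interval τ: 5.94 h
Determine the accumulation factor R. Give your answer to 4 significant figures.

e^(−kτ) = e^(−0.2560 × 5.94) = 0.2186
Accumulation ratio R = 1 / (1 − e^(−kτ)) = 1 / (1 − 0.2186) = 1.280

1.280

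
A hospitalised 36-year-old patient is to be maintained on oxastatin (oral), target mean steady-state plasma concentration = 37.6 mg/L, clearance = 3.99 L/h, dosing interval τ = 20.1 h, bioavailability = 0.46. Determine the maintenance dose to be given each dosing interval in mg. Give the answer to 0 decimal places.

At steady state, F × (Dose/τ) = Css × CL.
Dose = Css × CL × τ / F = 37.6 × 3.990 × 20.1 / 0.46 = 6555 mg

6555 mg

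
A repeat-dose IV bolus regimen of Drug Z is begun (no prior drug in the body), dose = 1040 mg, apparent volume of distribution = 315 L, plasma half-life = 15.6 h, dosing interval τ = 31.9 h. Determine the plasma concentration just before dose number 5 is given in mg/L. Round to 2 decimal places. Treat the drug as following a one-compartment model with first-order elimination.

1.05 mg/L

C₀ per dose = Dose / Vd = 1040 / 315 = 3.302 mg/L
k = ln2 / t½ = 0.693147 / 15.6 = 0.04443 h⁻¹
Fraction remaining after one interval: r = e^(−kτ) = e^(−0.04443 × 31.9) = 0.2424
Before dose 5, 4 doses have been given (aged 1τ, 2τ, 3τ, 4τ).
C_trough = C₀ × (r + r² + … + r^4) = C₀ × r(1−r^4)/(1−r)
        = 3.302 × 0.2424 × (1 − 0.003452) / (1 − 0.2424) = 1.053 mg/L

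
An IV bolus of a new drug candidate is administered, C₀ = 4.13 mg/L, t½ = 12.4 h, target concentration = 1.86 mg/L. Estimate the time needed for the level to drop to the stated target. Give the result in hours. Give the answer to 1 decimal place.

14.3 h

k = ln2 / t½ = 0.693147 / 12.4 = 0.05590 h⁻¹
t = ln(C₀ / C) / k = ln(4.130 / 1.86) / 0.05590
  = ln(2.220) / 0.05590 = 0.7975 / 0.05590 = 14.27 h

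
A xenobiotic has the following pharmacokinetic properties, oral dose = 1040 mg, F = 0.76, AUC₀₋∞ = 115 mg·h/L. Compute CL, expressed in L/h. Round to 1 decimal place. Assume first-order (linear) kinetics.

6.9 L/h

CL = F·Dose / AUC = 0.76 × 1040 / 115 = 6.873 L/h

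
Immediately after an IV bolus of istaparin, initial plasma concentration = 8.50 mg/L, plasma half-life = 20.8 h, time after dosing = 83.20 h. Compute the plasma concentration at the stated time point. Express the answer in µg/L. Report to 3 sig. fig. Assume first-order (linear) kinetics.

k = ln2 / t½ = 0.693147 / 20.8 = 0.03332 h⁻¹
t / t½ = 83.20 / 20.8 = 4 half-lives
C = C₀ × (1/2)^4 = 8.500 × 0.06250 = 0.5313 mg/L
Convert: 0.5313 mg/L × 1000 = 531.3 µg/L

531 µg/L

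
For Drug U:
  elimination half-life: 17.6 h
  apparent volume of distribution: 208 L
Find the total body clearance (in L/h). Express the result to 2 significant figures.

8.2 L/h

k = ln2 / t½ = 0.693147 / 17.6 = 0.03938 h⁻¹
CL = k × Vd = 0.03938 × 208 = 8.191 L/h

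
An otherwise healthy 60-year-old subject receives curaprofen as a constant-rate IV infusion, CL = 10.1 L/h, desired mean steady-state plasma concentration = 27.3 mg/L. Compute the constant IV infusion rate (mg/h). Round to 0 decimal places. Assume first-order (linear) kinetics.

At steady state, infusion rate R₀ = Css × CL = 27.3 × 10.10 = 275.7 mg/h

276 mg/h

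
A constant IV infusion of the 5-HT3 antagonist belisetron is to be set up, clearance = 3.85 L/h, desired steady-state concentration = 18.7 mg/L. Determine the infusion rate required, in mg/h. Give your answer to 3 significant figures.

72.0 mg/h

At steady state, infusion rate R₀ = Css × CL = 18.7 × 3.850 = 72.00 mg/h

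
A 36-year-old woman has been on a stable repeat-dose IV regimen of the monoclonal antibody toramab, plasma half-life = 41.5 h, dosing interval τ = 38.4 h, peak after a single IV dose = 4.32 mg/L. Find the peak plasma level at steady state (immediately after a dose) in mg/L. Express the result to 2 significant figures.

k = ln2 / t½ = 0.693147 / 41.5 = 0.01670 h⁻¹
e^(−kτ) = e^(−0.01670 × 38.4) = 0.5266
Accumulation ratio R = 1 / (1 − e^(−kτ)) = 1 / (1 − 0.5266) = 2.112
Steady-state peak = C₀ × R = 4.32 × 2.112 = 9.124 mg/L

9.1 mg/L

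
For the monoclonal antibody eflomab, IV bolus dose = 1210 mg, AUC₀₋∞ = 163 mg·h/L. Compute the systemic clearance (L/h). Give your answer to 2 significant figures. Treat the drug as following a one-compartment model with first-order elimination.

CL = Dose / AUC = 1210 / 163 = 7.423 L/h

7.4 L/h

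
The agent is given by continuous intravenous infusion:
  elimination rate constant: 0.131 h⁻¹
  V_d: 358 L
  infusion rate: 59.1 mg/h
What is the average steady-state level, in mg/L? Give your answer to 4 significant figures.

CL = k × Vd = 0.1310 × 358 = 46.90 L/h
At steady state Css = R₀ / CL = 59.1 / 46.90 = 1.260 mg/L

1.260 mg/L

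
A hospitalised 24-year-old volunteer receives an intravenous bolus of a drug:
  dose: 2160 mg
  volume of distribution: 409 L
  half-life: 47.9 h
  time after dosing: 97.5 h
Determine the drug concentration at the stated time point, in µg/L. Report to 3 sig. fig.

C₀ = Dose / Vd = 2160 / 409 = 5.281 mg/L
k = ln2 / t½ = 0.693147 / 47.9 = 0.01447 h⁻¹
C = C₀ · e^(−k·t) = 5.281 × e^(−0.01447 × 97.5)
  = 5.281 × 0.2439 = 1.288 mg/L
Convert: 1.288 mg/L × 1000 = 1288 µg/L

1290 µg/L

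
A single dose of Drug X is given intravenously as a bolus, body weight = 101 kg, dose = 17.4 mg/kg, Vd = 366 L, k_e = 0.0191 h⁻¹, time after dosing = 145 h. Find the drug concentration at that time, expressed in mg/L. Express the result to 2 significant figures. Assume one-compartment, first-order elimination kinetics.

Total dose = 17.4 × 101 = 1757 mg
C₀ = Dose / Vd = 1757 / 366 = 4.801 mg/L
C = C₀ · e^(−k·t) = 4.801 × e^(−0.01910 × 145)
  = 4.801 × 0.06269 = 0.3010 mg/L

0.30 mg/L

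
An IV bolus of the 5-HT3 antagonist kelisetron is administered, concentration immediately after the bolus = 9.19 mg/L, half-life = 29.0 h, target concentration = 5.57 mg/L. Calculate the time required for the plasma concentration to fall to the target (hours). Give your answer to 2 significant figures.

21 h

k = ln2 / t½ = 0.693147 / 29.0 = 0.02390 h⁻¹
t = ln(C₀ / C) / k = ln(9.190 / 5.57) / 0.02390
  = ln(1.650) / 0.02390 = 0.5008 / 0.02390 = 20.95 h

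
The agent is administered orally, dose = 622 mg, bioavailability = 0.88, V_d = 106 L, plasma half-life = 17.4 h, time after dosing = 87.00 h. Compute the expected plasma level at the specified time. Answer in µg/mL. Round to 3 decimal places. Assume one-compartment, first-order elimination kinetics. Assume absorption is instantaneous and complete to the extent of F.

Amount reaching circulation = F × Dose = 0.88 × 622.0 = 547.4 mg
C₀ = F·Dose / Vd = 547.4 / 106 = 5.164 mg/L
k = ln2 / t½ = 0.693147 / 17.4 = 0.03984 h⁻¹
t / t½ = 87.00 / 17.4 = 5 half-lives
C = C₀ × (1/2)^5 = 5.164 × 0.03125 = 0.1614 mg/L
(0.1614 mg/L = 0.1614 µg/mL)

0.161 µg/mL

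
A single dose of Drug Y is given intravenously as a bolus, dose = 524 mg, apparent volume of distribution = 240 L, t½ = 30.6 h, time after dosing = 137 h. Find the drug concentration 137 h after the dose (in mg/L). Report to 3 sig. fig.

0.0980 mg/L

C₀ = Dose / Vd = 524.0 / 240 = 2.183 mg/L
k = ln2 / t½ = 0.693147 / 30.6 = 0.02265 h⁻¹
C = C₀ · e^(−k·t) = 2.183 × e^(−0.02265 × 137)
  = 2.183 × 0.04491 = 0.09804 mg/L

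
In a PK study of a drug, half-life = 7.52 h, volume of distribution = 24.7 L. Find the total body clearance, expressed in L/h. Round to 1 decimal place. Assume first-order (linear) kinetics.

2.3 L/h

k = ln2 / t½ = 0.693147 / 7.52 = 0.09217 h⁻¹
CL = k × Vd = 0.09217 × 24.7 = 2.277 L/h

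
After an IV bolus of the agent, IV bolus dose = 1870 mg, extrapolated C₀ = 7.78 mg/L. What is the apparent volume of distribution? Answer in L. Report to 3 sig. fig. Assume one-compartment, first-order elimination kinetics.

240 L

Vd = Dose / C₀ = 1870 / 7.78 = 240.4 L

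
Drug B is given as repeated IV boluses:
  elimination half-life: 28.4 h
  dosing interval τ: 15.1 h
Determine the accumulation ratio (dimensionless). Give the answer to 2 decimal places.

k = ln2 / t½ = 0.693147 / 28.4 = 0.02441 h⁻¹
e^(−kτ) = e^(−0.02441 × 15.1) = 0.6917
Accumulation ratio R = 1 / (1 − e^(−kτ)) = 1 / (1 − 0.6917) = 3.244

3.24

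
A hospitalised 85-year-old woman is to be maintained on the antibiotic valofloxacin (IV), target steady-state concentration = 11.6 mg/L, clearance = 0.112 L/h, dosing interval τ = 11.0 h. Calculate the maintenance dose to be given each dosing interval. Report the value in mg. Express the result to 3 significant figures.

14.3 mg

At steady state, Dose/τ = Css × CL.
Dose = Css × CL × τ = 11.6 × 0.1120 × 11.0 = 14.29 mg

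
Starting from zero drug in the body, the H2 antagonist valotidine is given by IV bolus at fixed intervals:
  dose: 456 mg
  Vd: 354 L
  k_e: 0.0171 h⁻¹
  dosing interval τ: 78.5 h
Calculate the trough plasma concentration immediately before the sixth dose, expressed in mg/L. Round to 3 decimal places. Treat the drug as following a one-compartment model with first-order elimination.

0.455 mg/L

C₀ per dose = Dose / Vd = 456 / 354 = 1.288 mg/L
Fraction remaining after one interval: r = e^(−kτ) = e^(−0.01710 × 78.5) = 0.2612
Before dose 6, 5 doses have been given (aged 1τ, 2τ, 3τ, 4τ, 5τ).
C_trough = C₀ × (r + r² + … + r^5) = C₀ × r(1−r^5)/(1−r)
        = 1.288 × 0.2612 × (1 − 0.001216) / (1 − 0.2612) = 0.4548 mg/L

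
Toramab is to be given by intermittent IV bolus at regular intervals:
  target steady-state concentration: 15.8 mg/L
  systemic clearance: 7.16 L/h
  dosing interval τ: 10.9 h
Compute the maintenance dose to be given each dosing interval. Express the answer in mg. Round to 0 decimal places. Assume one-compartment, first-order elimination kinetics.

At steady state, Dose/τ = Css × CL.
Dose = Css × CL × τ = 15.8 × 7.160 × 10.9 = 1233 mg

1233 mg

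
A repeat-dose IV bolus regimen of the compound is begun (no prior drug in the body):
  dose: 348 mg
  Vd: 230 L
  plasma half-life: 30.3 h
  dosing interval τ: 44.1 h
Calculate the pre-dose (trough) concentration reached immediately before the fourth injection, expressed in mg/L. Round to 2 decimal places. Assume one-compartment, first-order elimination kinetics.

0.83 mg/L

C₀ per dose = Dose / Vd = 348 / 230 = 1.513 mg/L
k = ln2 / t½ = 0.693147 / 30.3 = 0.02288 h⁻¹
Fraction remaining after one interval: r = e^(−kτ) = e^(−0.02288 × 44.1) = 0.3646
Before dose 4, 3 doses have been given (aged 1τ, 2τ, 3τ).
C_trough = C₀ × (r + r² + … + r^3) = C₀ × r(1−r^3)/(1−r)
        = 1.513 × 0.3646 × (1 − 0.04847) / (1 − 0.3646) = 0.8261 mg/L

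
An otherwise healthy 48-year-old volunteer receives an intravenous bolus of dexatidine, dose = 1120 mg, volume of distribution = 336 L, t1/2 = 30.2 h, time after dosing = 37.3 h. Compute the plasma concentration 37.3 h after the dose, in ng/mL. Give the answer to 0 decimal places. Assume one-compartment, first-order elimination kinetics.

C₀ = Dose / Vd = 1120 / 336 = 3.333 mg/L
k = ln2 / t½ = 0.693147 / 30.2 = 0.02295 h⁻¹
C = C₀ · e^(−k·t) = 3.333 × e^(−0.02295 × 37.3)
  = 3.333 × 0.4248 = 1.416 mg/L
Convert: 1.416 mg/L × 1000 = 1416 ng/mL

1416 ng/mL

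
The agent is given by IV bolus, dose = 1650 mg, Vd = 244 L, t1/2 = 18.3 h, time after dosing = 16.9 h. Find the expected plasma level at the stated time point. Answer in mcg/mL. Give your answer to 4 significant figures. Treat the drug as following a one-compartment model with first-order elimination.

3.565 mcg/mL

C₀ = Dose / Vd = 1650 / 244 = 6.762 mg/L
k = ln2 / t½ = 0.693147 / 18.3 = 0.03788 h⁻¹
C = C₀ · e^(−k·t) = 6.762 × e^(−0.03788 × 16.9)
  = 6.762 × 0.5272 = 3.565 mg/L
(3.565 mg/L = 3.565 mcg/mL)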